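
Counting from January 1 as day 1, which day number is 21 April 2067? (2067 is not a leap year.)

Days in months before April: 31 + 28 + 31 = 90.
Plus 21 days into April → day 111.

111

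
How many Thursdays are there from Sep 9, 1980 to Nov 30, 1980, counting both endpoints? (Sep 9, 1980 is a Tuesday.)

Sep 9, 1980 is a Tuesday; the first Thursday on or after it is Sep 11, 1980 (2 days later).
From Sep 11, 1980 to Nov 30, 1980: 19 + 31 + 30 = 80 days (rest of Sep, Oct, Nov).
80 ÷ 7 = 11 full weeks with remainder 3, so 11 more Thursdays after the first → 12.

12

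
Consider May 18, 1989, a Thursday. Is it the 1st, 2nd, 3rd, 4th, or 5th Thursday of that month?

3rd

Day 18 falls in week ⌈18/7⌉ of the month.
Days 1–7 hold the 1st Thursday, 8–14 the 2nd, 15–21 the 3rd, 22–28 the 4th, 29–31 the 5th.
18 is in the range for the 3rd.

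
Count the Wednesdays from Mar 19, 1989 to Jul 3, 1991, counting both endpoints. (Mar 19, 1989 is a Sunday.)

Mar 19, 1989 is a Sunday; the first Wednesday on or after it is Mar 22, 1989 (3 days later).
From Mar 22, 1989 to Jul 3, 1991: 284 + 365 + 184 = 833 days (rest of 1989, 1990, to Jul 3, 1991 in 1991).
833 ÷ 7 = 119 full weeks with remainder 0, so 119 more Wednesdays after the first → 120.

120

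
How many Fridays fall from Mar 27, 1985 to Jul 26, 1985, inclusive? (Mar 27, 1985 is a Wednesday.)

Mar 27, 1985 is a Wednesday; the first Friday on or after it is Mar 29, 1985 (2 days later).
From Mar 29, 1985 to Jul 26, 1985: 2 + 30 + 31 + 30 + 26 = 119 days (rest of Mar, Apr, May, Jun, Jul).
119 ÷ 7 = 17 full weeks with remainder 0, so 17 more Fridays after the first → 18.

18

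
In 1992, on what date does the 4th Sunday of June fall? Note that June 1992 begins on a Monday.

June 1992 begins on a Monday, so the first Sunday is June 7 (6 days later).
The 4th Sunday is 3 weeks later: 7 + 21 = 28.

28 June 1992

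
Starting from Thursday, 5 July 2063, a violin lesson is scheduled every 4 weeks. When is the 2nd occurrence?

2 August 2063

The 2nd occurrence is 1 interval after the first: 1 × 28 = 28 days after 5 July 2063.
July has 31 days — 26 days to the end of July leaves 2.
2 days into August → 2 August 2063.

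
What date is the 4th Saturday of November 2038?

November 2038 begins on a Monday, so the first Saturday is November 6 (5 days later).
The 4th Saturday is 3 weeks later: 6 + 21 = 27.

November 27, 2038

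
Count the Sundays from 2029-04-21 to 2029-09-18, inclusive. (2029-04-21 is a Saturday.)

22

2029-04-21 is a Saturday; the first Sunday on or after it is 2029-04-22 (1 day later).
From 2029-04-22 to 2029-09-18: 8 + 31 + 30 + 31 + 31 + 18 = 149 days (rest of April, May, June, July, August, September).
149 ÷ 7 = 21 full weeks with remainder 2, so 21 more Sundays after the first → 22.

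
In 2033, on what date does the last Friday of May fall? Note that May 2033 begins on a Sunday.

May 2033 begins on a Sunday, so the first Friday is May 6 (5 days later).
May 2033 has 31 days. Adding weeks: 6, 13, 20, 27 — the last one ≤ 31 is the 27th.

May 27, 2033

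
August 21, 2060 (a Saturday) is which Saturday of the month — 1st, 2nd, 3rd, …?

Day 21 falls in week ⌈21/7⌉ of the month.
Days 1–7 hold the 1st Saturday, 8–14 the 2nd, 15–21 the 3rd, 22–28 the 4th, 29–31 the 5th.
21 is in the range for the 3rd.

3rd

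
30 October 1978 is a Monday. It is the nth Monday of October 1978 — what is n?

Day 30 falls in week ⌈30/7⌉ of the month.
Days 1–7 hold the 1st Monday, 8–14 the 2nd, 15–21 the 3rd, 22–28 the 4th, 29–31 the 5th.
30 is in the range for the 5th.

5th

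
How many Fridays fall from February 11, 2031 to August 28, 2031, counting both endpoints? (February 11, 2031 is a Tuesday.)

28

February 11, 2031 is a Tuesday; the first Friday on or after it is February 14, 2031 (3 days later).
From February 14, 2031 to August 28, 2031: 14 + 31 + 30 + 31 + 30 + 31 + 28 = 195 days (rest of February, March, April, May, June, July, August).
195 ÷ 7 = 27 full weeks with remainder 6, so 27 more Fridays after the first → 28.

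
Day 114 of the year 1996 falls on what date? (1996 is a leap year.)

Apr 23, 1996

Jan has 31 days (114 − 31 = 83 remain).
Feb has 29 days (83 − 29 = 54 remain).
Mar has 31 days (54 − 31 = 23 remain).
23 into Apr → Apr 23.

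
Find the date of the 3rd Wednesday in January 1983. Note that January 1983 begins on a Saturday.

January 19, 1983

January 1983 begins on a Saturday, so the first Wednesday is January 5 (4 days later).
The 3rd Wednesday is 2 weeks later: 5 + 14 = 19.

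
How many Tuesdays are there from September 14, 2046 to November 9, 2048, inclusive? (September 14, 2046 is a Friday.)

September 14, 2046 is a Friday; the first Tuesday on or after it is September 18, 2046 (4 days later).
From September 18, 2046 to November 9, 2048: 104 + 365 + 314 = 783 days (rest of 2046, 2047, to November 9, 2048 in 2048).
783 ÷ 7 = 111 full weeks with remainder 6, so 111 more Tuesdays after the first → 112.

112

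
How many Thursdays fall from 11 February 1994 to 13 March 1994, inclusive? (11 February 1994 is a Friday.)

4

11 February 1994 is a Friday; the first Thursday on or after it is 17 February 1994 (6 days later).
From 17 February 1994 to 13 March 1994: 11 + 13 = 24 days (rest of February, March).
24 ÷ 7 = 3 full weeks with remainder 3, so 3 more Thursdays after the first → 4.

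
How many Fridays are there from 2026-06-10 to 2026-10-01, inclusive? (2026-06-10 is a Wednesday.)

2026-06-10 is a Wednesday; the first Friday on or after it is 2026-06-12 (2 days later).
From 2026-06-12 to 2026-10-01: 18 + 31 + 31 + 30 + 1 = 111 days (rest of June, July, August, September, October).
111 ÷ 7 = 15 full weeks with remainder 6, so 15 more Fridays after the first → 16.

16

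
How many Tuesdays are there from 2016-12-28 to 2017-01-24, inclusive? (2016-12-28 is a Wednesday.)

4

2016-12-28 is a Wednesday; the first Tuesday on or after it is 2017-01-03 (6 days later).
From 2017-01-03 to 2017-01-24 is 24 − 3 = 21 days.
21 ÷ 7 = 3 full weeks with remainder 0, so 3 more Tuesdays after the first → 4.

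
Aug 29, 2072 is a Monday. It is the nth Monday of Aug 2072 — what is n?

5th

Day 29 falls in week ⌈29/7⌉ of the month.
Days 1–7 hold the 1st Monday, 8–14 the 2nd, 15–21 the 3rd, 22–28 the 4th, 29–31 the 5th.
29 is in the range for the 5th.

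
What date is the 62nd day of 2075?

January has 31 days (62 − 31 = 31 remain).
February has 28 days (31 − 28 = 3 remain).
3 into March → March 3.

2075-03-03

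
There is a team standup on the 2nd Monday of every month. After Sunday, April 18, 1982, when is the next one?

April 1982 starts on a Thursday; its first Monday is the 5th, so the 2nd Monday is the 12th — April 12, 1982.
That is not after April 18, 1982, so look at May 1982.
May 1982 starts on a Saturday; its first Monday is the 3rd, so the 2nd Monday is the 10th — May 10, 1982.

May 10, 1982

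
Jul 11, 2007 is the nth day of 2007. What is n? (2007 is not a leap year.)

192

Days in months before Jul: 31 + 28 + 31 + 30 + 31 + 30 = 181.
Plus 11 days into Jul → day 192.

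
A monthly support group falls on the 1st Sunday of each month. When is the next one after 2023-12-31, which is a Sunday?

2024-01-07

December 2023 starts on a Friday, so its 1st Sunday is 2023-12-03 (2 days in).
That is not after 2023-12-31, so look at January 2024.
January 2024 starts on a Monday, so its 1st Sunday is 2024-01-07 (6 days in).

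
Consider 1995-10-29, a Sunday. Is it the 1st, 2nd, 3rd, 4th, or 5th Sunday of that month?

Day 29 falls in week ⌈29/7⌉ of the month.
Days 1–7 hold the 1st Sunday, 8–14 the 2nd, 15–21 the 3rd, 22–28 the 4th, 29–31 the 5th.
29 is in the range for the 5th.

5th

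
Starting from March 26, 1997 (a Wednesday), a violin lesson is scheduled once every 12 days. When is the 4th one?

May 1, 1997

The 4th occurrence is 3 intervals after the first: 3 × 12 = 36 days after March 26, 1997.
March has 31 days — 5 days to the end of March leaves 31.
April has 30 days (1 left).
1 day into May → May 1, 1997.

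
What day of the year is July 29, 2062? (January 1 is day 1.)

210

Days in months before July: 31 + 28 + 31 + 30 + 31 + 30 = 181.
Plus 29 days into July → day 210.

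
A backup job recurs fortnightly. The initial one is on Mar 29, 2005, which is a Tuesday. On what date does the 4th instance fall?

May 10, 2005

The 4th occurrence is 3 intervals after the first: 3 × 14 = 42 days after Mar 29, 2005.
Mar has 31 days — 2 days to the end of Mar leaves 40.
Apr has 30 days (10 left).
10 days into May → May 10, 2005.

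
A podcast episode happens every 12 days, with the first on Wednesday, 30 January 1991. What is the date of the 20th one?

15 September 1991

The 20th occurrence is 19 intervals after the first: 19 × 12 = 228 days after 30 January 1991.
January has 31 days — 1 day to the end of January leaves 227.
February has 28 days (199 left).
March has 31 days (168 left).
April has 30 days (138 left).
May has 31 days (107 left).
June has 30 days (77 left).
July has 31 days (46 left).
August has 31 days (15 left).
15 days into September → 15 September 1991.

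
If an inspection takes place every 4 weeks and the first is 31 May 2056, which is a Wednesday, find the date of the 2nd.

The 2nd occurrence is 1 interval after the first: 1 × 28 = 28 days after 31 May 2056.
May has 31 days — 0 days to the end of May leaves 28.
28 days into June → 28 June 2056.

28 June 2056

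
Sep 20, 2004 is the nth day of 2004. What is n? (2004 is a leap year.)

Days in months before Sep: 31 + 29 + 31 + 30 + 31 + 30 + 31 + 31 = 244.
Plus 20 days into Sep → day 264.

264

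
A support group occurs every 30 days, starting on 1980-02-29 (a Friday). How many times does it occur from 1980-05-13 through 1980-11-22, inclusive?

6

Occurrences land 30·i days after 1980-02-29 for i = 0, 1, 2, …
1980-05-13 is 74 days after the start; 74 ÷ 30 = 2 remainder 14; since the remainder is 14, round up to i = 3. First occurrence in the window: #4 on 1980-05-29 (3×30 = 90 days in).
1980-11-22 is 267 days after the start; 267 ÷ 30 = 8 remainder 27. Last occurrence in the window: #9 on 1980-10-26.
Occurrences #4 through #9: 6 in total.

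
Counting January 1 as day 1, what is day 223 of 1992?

August 10, 1992

January has 31 days (223 − 31 = 192 remain).
February has 29 days (192 − 29 = 163 remain).
March has 31 days (163 − 31 = 132 remain).
April has 30 days (132 − 30 = 102 remain).
May has 31 days (102 − 31 = 71 remain).
June has 30 days (71 − 30 = 41 remain).
July has 31 days (41 − 31 = 10 remain).
10 into August → August 10.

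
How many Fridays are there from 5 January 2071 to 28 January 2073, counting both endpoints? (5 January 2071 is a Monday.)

108

5 January 2071 is a Monday; the first Friday on or after it is 9 January 2071 (4 days later).
From 9 January 2071 to 28 January 2073: 356 + 366 + 28 = 750 days (rest of 2071, 2072, to 28 January 2073 in 2073).
750 ÷ 7 = 107 full weeks with remainder 1, so 107 more Fridays after the first → 108.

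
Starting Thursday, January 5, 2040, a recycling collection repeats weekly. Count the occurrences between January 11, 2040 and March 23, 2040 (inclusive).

11

Occurrences land 7·i days after January 5, 2040 for i = 0, 1, 2, …
January 11, 2040 is 6 days after the start; 6 ÷ 7 = 0 remainder 6; since the remainder is 6, round up to i = 1. First occurrence in the window: #2 on January 12, 2040 (1×7 = 7 days in).
March 23, 2040 is 78 days after the start; 78 ÷ 7 = 11 remainder 1. Last occurrence in the window: #12 on March 22, 2040.
Occurrences #2 through #12: 11 in total.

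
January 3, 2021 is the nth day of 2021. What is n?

Plus 3 days into January → day 3.

3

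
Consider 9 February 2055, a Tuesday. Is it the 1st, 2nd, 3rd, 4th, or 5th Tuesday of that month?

Day 9 falls in week ⌈9/7⌉ of the month.
Days 1–7 hold the 1st Tuesday, 8–14 the 2nd, 15–21 the 3rd, 22–28 the 4th, 29–31 the 5th.
9 is in the range for the 2nd.

2nd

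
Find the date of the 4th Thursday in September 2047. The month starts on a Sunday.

2047-09-26

September 2047 begins on a Sunday, so the first Thursday is September 5 (4 days later).
The 4th Thursday is 3 weeks later: 5 + 21 = 26.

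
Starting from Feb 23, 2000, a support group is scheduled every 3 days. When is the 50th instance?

The 50th occurrence is 49 intervals after the first: 49 × 3 = 147 days after Feb 23, 2000.
Feb has 29 days — 6 days to the end of Feb leaves 141.
Mar has 31 days (110 left).
Apr has 30 days (80 left).
May has 31 days (49 left).
Jun has 30 days (19 left).
19 days into Jul → Jul 19, 2000.

Jul 19, 2000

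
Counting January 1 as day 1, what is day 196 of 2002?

Jan has 31 days (196 − 31 = 165 remain).
Feb has 28 days (165 − 28 = 137 remain).
Mar has 31 days (137 − 31 = 106 remain).
Apr has 30 days (106 − 30 = 76 remain).
May has 31 days (76 − 31 = 45 remain).
Jun has 30 days (45 − 30 = 15 remain).
15 into Jul → Jul 15.

Jul 15, 2002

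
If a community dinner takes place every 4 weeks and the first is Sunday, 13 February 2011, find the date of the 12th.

The 12th occurrence is 11 intervals after the first: 11 × 28 = 308 days after 13 February 2011.
February has 28 days — 15 days to the end of February leaves 293.
March has 31 days (262 left).
April has 30 days (232 left).
May has 31 days (201 left).
June has 30 days (171 left).
July has 31 days (140 left).
August has 31 days (109 left).
September has 30 days (79 left).
October has 31 days (48 left).
November has 30 days (18 left).
18 days into December → 18 December 2011.

18 December 2011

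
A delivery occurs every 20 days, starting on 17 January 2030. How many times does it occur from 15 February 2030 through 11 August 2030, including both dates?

Occurrences land 20·i days after 17 January 2030 for i = 0, 1, 2, …
15 February 2030 is 29 days after the start; 29 ÷ 20 = 1 remainder 9; since the remainder is 9, round up to i = 2. First occurrence in the window: #3 on 26 February 2030 (2×20 = 40 days in).
11 August 2030 is 206 days after the start; 206 ÷ 20 = 10 remainder 6. Last occurrence in the window: #11 on 5 August 2030.
Occurrences #3 through #11: 9 in total.

9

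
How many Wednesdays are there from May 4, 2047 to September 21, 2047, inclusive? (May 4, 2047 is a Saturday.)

May 4, 2047 is a Saturday; the first Wednesday on or after it is May 8, 2047 (4 days later).
From May 8, 2047 to September 21, 2047: 23 + 30 + 31 + 31 + 21 = 136 days (rest of May, June, July, August, September).
136 ÷ 7 = 19 full weeks with remainder 3, so 19 more Wednesdays after the first → 20.

20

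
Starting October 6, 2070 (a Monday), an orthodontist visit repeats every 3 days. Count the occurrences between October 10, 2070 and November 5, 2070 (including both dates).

9

Occurrences land 3·i days after October 6, 2070 for i = 0, 1, 2, …
October 10, 2070 is 4 days after the start; 4 ÷ 3 = 1 remainder 1; since the remainder is 1, round up to i = 2. First occurrence in the window: #3 on October 12, 2070 (2×3 = 6 days in).
November 5, 2070 is 30 days after the start; 30 ÷ 3 = 10 remainder 0. Last occurrence in the window: #11 on November 5, 2070.
Occurrences #3 through #11: 9 in total.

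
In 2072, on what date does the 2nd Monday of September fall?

2072-09-12

September 2072 begins on a Thursday, so the first Monday is September 5 (4 days later).
The 2nd Monday is 1 weeks later: 5 + 7 = 12.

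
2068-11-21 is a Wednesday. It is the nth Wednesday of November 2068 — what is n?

Day 21 falls in week ⌈21/7⌉ of the month.
Days 1–7 hold the 1st Wednesday, 8–14 the 2nd, 15–21 the 3rd, 22–28 the 4th, 29–31 the 5th.
21 is in the range for the 3rd.

3rd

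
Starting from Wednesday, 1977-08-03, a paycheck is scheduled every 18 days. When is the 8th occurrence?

1977-12-07

The 8th occurrence is 7 intervals after the first: 7 × 18 = 126 days after 1977-08-03.
August has 31 days — 28 days to the end of August leaves 98.
September has 30 days (68 left).
October has 31 days (37 left).
November has 30 days (7 left).
7 days into December → 1977-12-07.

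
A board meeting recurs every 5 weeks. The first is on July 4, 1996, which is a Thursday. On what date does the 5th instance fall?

November 21, 1996

The 5th occurrence is 4 intervals after the first: 4 × 35 = 140 days after July 4, 1996.
July has 31 days — 27 days to the end of July leaves 113.
August has 31 days (82 left).
September has 30 days (52 left).
October has 31 days (21 left).
21 days into November → November 21, 1996.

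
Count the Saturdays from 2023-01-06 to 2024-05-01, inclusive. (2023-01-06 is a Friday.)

69

2023-01-06 is a Friday; the first Saturday on or after it is 2023-01-07 (1 day later).
From 2023-01-07 to 2024-05-01: 358 + 122 = 480 days (rest of 2023, to 2024-05-01 in 2024).
480 ÷ 7 = 68 full weeks with remainder 4, so 68 more Saturdays after the first → 69.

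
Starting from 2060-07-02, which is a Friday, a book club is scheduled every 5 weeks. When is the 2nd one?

2060-08-06

The 2nd occurrence is 1 interval after the first: 1 × 35 = 35 days after 2060-07-02.
July has 31 days — 29 days to the end of July leaves 6.
6 days into August → 2060-08-06.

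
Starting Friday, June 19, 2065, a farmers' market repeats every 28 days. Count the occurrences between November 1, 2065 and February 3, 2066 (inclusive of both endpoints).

Occurrences land 28·i days after June 19, 2065 for i = 0, 1, 2, …
November 1, 2065 is 135 days after the start; 135 ÷ 28 = 4 remainder 23; since the remainder is 23, round up to i = 5. First occurrence in the window: #6 on November 6, 2065 (5×28 = 140 days in).
February 3, 2066 is 229 days after the start; 229 ÷ 28 = 8 remainder 5. Last occurrence in the window: #9 on January 29, 2066.
Occurrences #6 through #9: 4 in total.

4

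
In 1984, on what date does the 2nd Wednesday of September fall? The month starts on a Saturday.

12 September 1984

September 1984 begins on a Saturday, so the first Wednesday is September 5 (4 days later).
The 2nd Wednesday is 1 weeks later: 5 + 7 = 12.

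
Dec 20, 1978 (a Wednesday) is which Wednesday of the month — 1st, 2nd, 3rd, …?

3rd

Day 20 falls in week ⌈20/7⌉ of the month.
Days 1–7 hold the 1st Wednesday, 8–14 the 2nd, 15–21 the 3rd, 22–28 the 4th, 29–31 the 5th.
20 is in the range for the 3rd.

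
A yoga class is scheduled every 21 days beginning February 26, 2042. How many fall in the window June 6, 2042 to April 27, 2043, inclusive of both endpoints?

16

Occurrences land 21·i days after February 26, 2042 for i = 0, 1, 2, …
June 6, 2042 is 100 days after the start; 100 ÷ 21 = 4 remainder 16; since the remainder is 16, round up to i = 5. First occurrence in the window: #6 on June 11, 2042 (5×21 = 105 days in).
April 27, 2043 is 425 days after the start; 425 ÷ 21 = 20 remainder 5. Last occurrence in the window: #21 on April 22, 2043.
Occurrences #6 through #21: 16 in total.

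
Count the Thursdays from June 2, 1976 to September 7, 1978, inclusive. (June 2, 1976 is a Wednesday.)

June 2, 1976 is a Wednesday; the first Thursday on or after it is June 3, 1976 (1 day later).
From June 3, 1976 to September 7, 1978: 211 + 365 + 250 = 826 days (rest of 1976, 1977, to September 7, 1978 in 1978).
826 ÷ 7 = 118 full weeks with remainder 0, so 118 more Thursdays after the first → 119.

119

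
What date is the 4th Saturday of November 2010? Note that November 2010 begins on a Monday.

2010-11-27

November 2010 begins on a Monday, so the first Saturday is November 6 (5 days later).
The 4th Saturday is 3 weeks later: 6 + 21 = 27.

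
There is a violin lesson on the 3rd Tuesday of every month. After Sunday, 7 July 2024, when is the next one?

16 July 2024

July 2024 starts on a Monday; its first Tuesday is the 2nd, so the 3rd Tuesday is the 16th — 16 July 2024.
16 July 2024 is after 7 July 2024, so that is the next one.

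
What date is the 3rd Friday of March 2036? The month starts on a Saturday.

2036-03-21

March 2036 begins on a Saturday, so the first Friday is March 7 (6 days later).
The 3rd Friday is 2 weeks later: 7 + 14 = 21.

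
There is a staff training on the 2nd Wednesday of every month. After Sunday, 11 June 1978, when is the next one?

June 1978 starts on a Thursday; its first Wednesday is the 7th, so the 2nd Wednesday is the 14th — 14 June 1978.
14 June 1978 is after 11 June 1978, so that is the next one.

14 June 1978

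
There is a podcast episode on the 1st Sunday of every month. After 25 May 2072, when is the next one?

May 2072 starts on a Sunday, so its 1st Sunday is 1 May 2072.
That is not after 25 May 2072, so look at June 2072.
June 2072 starts on a Wednesday, so its 1st Sunday is 5 June 2072 (4 days in).

5 June 2072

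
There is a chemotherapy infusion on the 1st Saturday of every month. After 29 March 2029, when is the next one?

March 2029 starts on a Thursday, so its 1st Saturday is 3 March 2029 (2 days in).
That is not after 29 March 2029, so look at April 2029.
April 2029 starts on a Sunday, so its 1st Saturday is 7 April 2029 (6 days in).

7 April 2029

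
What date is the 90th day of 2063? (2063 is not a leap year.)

2063-03-31

January has 31 days (90 − 31 = 59 remain).
February has 28 days (59 − 28 = 31 remain).
31 into March → March 31.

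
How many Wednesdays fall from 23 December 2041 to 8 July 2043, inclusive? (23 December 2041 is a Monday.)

23 December 2041 is a Monday; the first Wednesday on or after it is 25 December 2041 (2 days later).
From 25 December 2041 to 8 July 2043: 6 + 365 + 189 = 560 days (rest of 2041, 2042, to 8 July 2043 in 2043).
560 ÷ 7 = 80 full weeks with remainder 0, so 80 more Wednesdays after the first → 81.

81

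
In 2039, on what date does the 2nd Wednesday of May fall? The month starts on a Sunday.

11 May 2039

May 2039 begins on a Sunday, so the first Wednesday is May 4 (3 days later).
The 2nd Wednesday is 1 weeks later: 4 + 7 = 11.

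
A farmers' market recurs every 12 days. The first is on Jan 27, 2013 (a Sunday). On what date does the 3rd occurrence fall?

The 3rd occurrence is 2 intervals after the first: 2 × 12 = 24 days after Jan 27, 2013.
Jan has 31 days — 4 days to the end of Jan leaves 20.
20 days into Feb → Feb 20, 2013.

Feb 20, 2013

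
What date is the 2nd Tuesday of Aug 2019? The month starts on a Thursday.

Aug 13, 2019

Aug 2019 begins on a Thursday, so the first Tuesday is Aug 6 (5 days later).
The 2nd Tuesday is 1 weeks later: 6 + 7 = 13.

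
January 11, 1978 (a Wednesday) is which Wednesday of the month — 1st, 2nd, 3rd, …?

Day 11 falls in week ⌈11/7⌉ of the month.
Days 1–7 hold the 1st Wednesday, 8–14 the 2nd, 15–21 the 3rd, 22–28 the 4th, 29–31 the 5th.
11 is in the range for the 2nd.

2nd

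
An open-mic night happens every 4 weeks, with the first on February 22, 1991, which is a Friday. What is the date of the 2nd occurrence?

The 2nd occurrence is 1 interval after the first: 1 × 28 = 28 days after February 22, 1991.
February has 28 days — 6 days to the end of February leaves 22.
22 days into March → March 22, 1991.

March 22, 1991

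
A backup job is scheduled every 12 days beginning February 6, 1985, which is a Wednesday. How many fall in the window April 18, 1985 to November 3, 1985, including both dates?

Occurrences land 12·i days after February 6, 1985 for i = 0, 1, 2, …
April 18, 1985 is 71 days after the start; 71 ÷ 12 = 5 remainder 11; since the remainder is 11, round up to i = 6. First occurrence in the window: #7 on April 19, 1985 (6×12 = 72 days in).
November 3, 1985 is 270 days after the start; 270 ÷ 12 = 22 remainder 6. Last occurrence in the window: #23 on October 28, 1985.
Occurrences #7 through #23: 17 in total.

17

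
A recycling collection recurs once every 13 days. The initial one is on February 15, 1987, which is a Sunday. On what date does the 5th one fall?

April 8, 1987

The 5th occurrence is 4 intervals after the first: 4 × 13 = 52 days after February 15, 1987.
February has 28 days — 13 days to the end of February leaves 39.
March has 31 days (8 left).
8 days into April → April 8, 1987.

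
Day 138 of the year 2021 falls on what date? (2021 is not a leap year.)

January has 31 days (138 − 31 = 107 remain).
February has 28 days (107 − 28 = 79 remain).
March has 31 days (79 − 31 = 48 remain).
April has 30 days (48 − 30 = 18 remain).
18 into May → May 18.

2021-05-18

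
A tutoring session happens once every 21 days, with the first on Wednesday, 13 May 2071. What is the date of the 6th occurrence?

The 6th occurrence is 5 intervals after the first: 5 × 21 = 105 days after 13 May 2071.
May has 31 days — 18 days to the end of May leaves 87.
June has 30 days (57 left).
July has 31 days (26 left).
26 days into August → 26 August 2071.

26 August 2071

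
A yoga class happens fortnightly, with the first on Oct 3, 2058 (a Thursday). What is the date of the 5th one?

Nov 28, 2058

The 5th occurrence is 4 intervals after the first: 4 × 14 = 56 days after Oct 3, 2058.
Oct has 31 days — 28 days to the end of Oct leaves 28.
28 days into Nov → Nov 28, 2058.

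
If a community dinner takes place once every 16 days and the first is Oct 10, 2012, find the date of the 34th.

Mar 22, 2014

The 34th occurrence is 33 intervals after the first: 33 × 16 = 528 days after Oct 10, 2012.
Oct has 31 days — 21 days to the end of Oct leaves 507.
From end of Oct to end of 2012 is 61 days (446 left).
2013 has 365 days (81 left).
Jan has 31 days (50 left).
Feb has 28 days (22 left).
22 days into Mar → Mar 22, 2014.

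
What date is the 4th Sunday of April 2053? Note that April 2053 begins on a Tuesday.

April 2053 begins on a Tuesday, so the first Sunday is April 6 (5 days later).
The 4th Sunday is 3 weeks later: 6 + 21 = 27.

April 27, 2053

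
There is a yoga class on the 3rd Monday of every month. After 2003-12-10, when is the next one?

December 2003 starts on a Monday; its first Monday is the 1st, so the 3rd Monday is the 15th — 2003-12-15.
2003-12-15 is after 2003-12-10, so that is the next one.

2003-12-15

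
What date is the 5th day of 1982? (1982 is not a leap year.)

5 into January → January 5.

1982-01-05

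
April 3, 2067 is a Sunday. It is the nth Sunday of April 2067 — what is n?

1st

Day 3 falls in week ⌈3/7⌉ of the month.
Days 1–7 hold the 1st Sunday, 8–14 the 2nd, 15–21 the 3rd, 22–28 the 4th, 29–31 the 5th.
3 is in the range for the 1st.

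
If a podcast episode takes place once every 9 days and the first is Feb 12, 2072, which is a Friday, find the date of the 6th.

Mar 28, 2072

The 6th occurrence is 5 intervals after the first: 5 × 9 = 45 days after Feb 12, 2072.
Feb has 29 days — 17 days to the end of Feb leaves 28.
28 days into Mar → Mar 28, 2072.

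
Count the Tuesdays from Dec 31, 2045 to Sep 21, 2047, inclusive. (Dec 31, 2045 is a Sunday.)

Dec 31, 2045 is a Sunday; the first Tuesday on or after it is Jan 2, 2046 (2 days later).
From Jan 2, 2046 to Sep 21, 2047: 363 + 264 = 627 days (rest of 2046, to Sep 21, 2047 in 2047).
627 ÷ 7 = 89 full weeks with remainder 4, so 89 more Tuesdays after the first → 90.

90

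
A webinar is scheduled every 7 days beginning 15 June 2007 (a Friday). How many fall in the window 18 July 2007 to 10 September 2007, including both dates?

8

Occurrences land 7·i days after 15 June 2007 for i = 0, 1, 2, …
18 July 2007 is 33 days after the start; 33 ÷ 7 = 4 remainder 5; since the remainder is 5, round up to i = 5. First occurrence in the window: #6 on 20 July 2007 (5×7 = 35 days in).
10 September 2007 is 87 days after the start; 87 ÷ 7 = 12 remainder 3. Last occurrence in the window: #13 on 7 September 2007.
Occurrences #6 through #13: 8 in total.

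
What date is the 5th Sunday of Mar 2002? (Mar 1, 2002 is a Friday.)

Mar 31, 2002

Mar 2002 begins on a Friday, so the first Sunday is Mar 3 (2 days later).
The 5th Sunday is 4 weeks later: 3 + 28 = 31.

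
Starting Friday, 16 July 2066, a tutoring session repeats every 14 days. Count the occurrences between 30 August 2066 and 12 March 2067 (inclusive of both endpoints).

14

Occurrences land 14·i days after 16 July 2066 for i = 0, 1, 2, …
30 August 2066 is 45 days after the start; 45 ÷ 14 = 3 remainder 3; since the remainder is 3, round up to i = 4. First occurrence in the window: #5 on 10 September 2066 (4×14 = 56 days in).
12 March 2067 is 239 days after the start; 239 ÷ 14 = 17 remainder 1. Last occurrence in the window: #18 on 11 March 2067.
Occurrences #5 through #18: 14 in total.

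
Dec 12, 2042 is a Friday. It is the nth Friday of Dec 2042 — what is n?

Day 12 falls in week ⌈12/7⌉ of the month.
Days 1–7 hold the 1st Friday, 8–14 the 2nd, 15–21 the 3rd, 22–28 the 4th, 29–31 the 5th.
12 is in the range for the 2nd.

2nd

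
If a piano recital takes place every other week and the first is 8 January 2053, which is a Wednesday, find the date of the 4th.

The 4th occurrence is 3 intervals after the first: 3 × 14 = 42 days after 8 January 2053.
January has 31 days — 23 days to the end of January leaves 19.
19 days into February → 19 February 2053.

19 February 2053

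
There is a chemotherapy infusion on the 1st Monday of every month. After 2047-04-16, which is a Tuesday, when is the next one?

April 2047 starts on a Monday, so its 1st Monday is 2047-04-01.
That is not after 2047-04-16, so look at May 2047.
May 2047 starts on a Wednesday, so its 1st Monday is 2047-05-06 (5 days in).

2047-05-06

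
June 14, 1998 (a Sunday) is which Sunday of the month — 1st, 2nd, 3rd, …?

2nd

Day 14 falls in week ⌈14/7⌉ of the month.
Days 1–7 hold the 1st Sunday, 8–14 the 2nd, 15–21 the 3rd, 22–28 the 4th, 29–31 the 5th.
14 is in the range for the 2nd.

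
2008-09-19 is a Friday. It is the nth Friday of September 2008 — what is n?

3rd

Day 19 falls in week ⌈19/7⌉ of the month.
Days 1–7 hold the 1st Friday, 8–14 the 2nd, 15–21 the 3rd, 22–28 the 4th, 29–31 the 5th.
19 is in the range for the 3rd.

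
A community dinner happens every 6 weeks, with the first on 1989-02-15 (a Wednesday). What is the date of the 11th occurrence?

1990-04-11

The 11th occurrence is 10 intervals after the first: 10 × 42 = 420 days after 1989-02-15.
February has 28 days — 13 days to the end of February leaves 407.
From end of February to end of 1989 is 306 days (101 left).
January has 31 days (70 left).
February has 28 days (42 left).
March has 31 days (11 left).
11 days into April → 1990-04-11.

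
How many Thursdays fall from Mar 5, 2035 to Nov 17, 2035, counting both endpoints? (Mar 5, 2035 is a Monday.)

37

Mar 5, 2035 is a Monday; the first Thursday on or after it is Mar 8, 2035 (3 days later).
From Mar 8, 2035 to Nov 17, 2035: 23 + 30 + 31 + 30 + 31 + 31 + 30 + 31 + 17 = 254 days (rest of Mar, Apr, May, Jun, Jul, Aug, Sep, Oct, Nov).
254 ÷ 7 = 36 full weeks with remainder 2, so 36 more Thursdays after the first → 37.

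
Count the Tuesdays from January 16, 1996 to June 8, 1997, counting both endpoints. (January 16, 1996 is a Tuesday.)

73

January 16, 1996 is a Tuesday; the first Tuesday on or after it is January 16, 1996.
From January 16, 1996 to June 8, 1997: 350 + 159 = 509 days (rest of 1996, to June 8, 1997 in 1997).
509 ÷ 7 = 72 full weeks with remainder 5, so 72 more Tuesdays after the first → 73.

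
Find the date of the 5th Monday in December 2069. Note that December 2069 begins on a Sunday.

December 2069 begins on a Sunday, so the first Monday is December 2 (1 day later).
The 5th Monday is 4 weeks later: 2 + 28 = 30.

30 December 2069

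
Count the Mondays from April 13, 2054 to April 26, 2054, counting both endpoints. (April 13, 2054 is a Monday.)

April 13, 2054 is a Monday; the first Monday on or after it is April 13, 2054.
From April 13, 2054 to April 26, 2054 is 26 − 13 = 13 days.
13 ÷ 7 = 1 full weeks with remainder 6, so 1 more Mondays after the first → 2.

2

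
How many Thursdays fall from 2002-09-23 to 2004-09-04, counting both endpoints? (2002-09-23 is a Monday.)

2002-09-23 is a Monday; the first Thursday on or after it is 2002-09-26 (3 days later).
From 2002-09-26 to 2004-09-04: 96 + 365 + 248 = 709 days (rest of 2002, 2003, to 2004-09-04 in 2004).
709 ÷ 7 = 101 full weeks with remainder 2, so 101 more Thursdays after the first → 102.

102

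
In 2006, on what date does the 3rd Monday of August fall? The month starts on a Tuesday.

August 2006 begins on a Tuesday, so the first Monday is August 7 (6 days later).
The 3rd Monday is 2 weeks later: 7 + 14 = 21.

August 21, 2006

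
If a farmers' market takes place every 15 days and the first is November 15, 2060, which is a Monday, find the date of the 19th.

August 12, 2061

The 19th occurrence is 18 intervals after the first: 18 × 15 = 270 days after November 15, 2060.
November has 30 days — 15 days to the end of November leaves 255.
December has 31 days (224 left).
January has 31 days (193 left).
February has 28 days (165 left).
March has 31 days (134 left).
April has 30 days (104 left).
May has 31 days (73 left).
June has 30 days (43 left).
July has 31 days (12 left).
12 days into August → August 12, 2061.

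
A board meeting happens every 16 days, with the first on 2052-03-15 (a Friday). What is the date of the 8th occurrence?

2052-07-05

The 8th occurrence is 7 intervals after the first: 7 × 16 = 112 days after 2052-03-15.
March has 31 days — 16 days to the end of March leaves 96.
April has 30 days (66 left).
May has 31 days (35 left).
June has 30 days (5 left).
5 days into July → 2052-07-05.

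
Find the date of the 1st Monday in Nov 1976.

Nov 1, 1976

Nov 1976 begins on a Monday, so the first Monday is Nov 1.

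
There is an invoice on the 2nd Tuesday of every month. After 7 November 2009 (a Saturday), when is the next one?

November 2009 starts on a Sunday; its first Tuesday is the 3rd, so the 2nd Tuesday is the 10th — 10 November 2009.
10 November 2009 is after 7 November 2009, so that is the next one.

10 November 2009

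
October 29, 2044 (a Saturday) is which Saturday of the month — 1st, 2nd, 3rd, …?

Day 29 falls in week ⌈29/7⌉ of the month.
Days 1–7 hold the 1st Saturday, 8–14 the 2nd, 15–21 the 3rd, 22–28 the 4th, 29–31 the 5th.
29 is in the range for the 5th.

5th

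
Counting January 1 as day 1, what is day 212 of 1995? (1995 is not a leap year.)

Jan has 31 days (212 − 31 = 181 remain).
Feb has 28 days (181 − 28 = 153 remain).
Mar has 31 days (153 − 31 = 122 remain).
Apr has 30 days (122 − 30 = 92 remain).
May has 31 days (92 − 31 = 61 remain).
Jun has 30 days (61 − 30 = 31 remain).
31 into Jul → Jul 31.

Jul 31, 1995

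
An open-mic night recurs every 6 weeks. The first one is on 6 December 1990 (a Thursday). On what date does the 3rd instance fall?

The 3rd occurrence is 2 intervals after the first: 2 × 42 = 84 days after 6 December 1990.
December has 31 days — 25 days to the end of December leaves 59.
January has 31 days (28 left).
28 days into February → 28 February 1991.

28 February 1991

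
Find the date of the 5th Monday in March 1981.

30 March 1981

The first Monday of March 1981 is March 2.
The 5th Monday is 4 weeks later: 2 + 28 = 30.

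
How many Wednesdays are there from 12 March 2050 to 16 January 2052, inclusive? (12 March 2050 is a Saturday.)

96

12 March 2050 is a Saturday; the first Wednesday on or after it is 16 March 2050 (4 days later).
From 16 March 2050 to 16 January 2052: 290 + 365 + 16 = 671 days (rest of 2050, 2051, to 16 January 2052 in 2052).
671 ÷ 7 = 95 full weeks with remainder 6, so 95 more Wednesdays after the first → 96.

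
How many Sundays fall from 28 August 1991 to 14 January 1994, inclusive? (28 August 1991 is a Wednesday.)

124

28 August 1991 is a Wednesday; the first Sunday on or after it is 1 September 1991 (4 days later).
From 1 September 1991 to 14 January 1994: 121 + 366 + 365 + 14 = 866 days (rest of 1991, 1992, 1993, to 14 January 1994 in 1994).
866 ÷ 7 = 123 full weeks with remainder 5, so 123 more Sundays after the first → 124.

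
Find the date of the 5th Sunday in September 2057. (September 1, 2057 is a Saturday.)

September 2057 begins on a Saturday, so the first Sunday is September 2 (1 day later).
The 5th Sunday is 4 weeks later: 2 + 28 = 30.

September 30, 2057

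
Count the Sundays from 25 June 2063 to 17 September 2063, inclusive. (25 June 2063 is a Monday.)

25 June 2063 is a Monday; the first Sunday on or after it is 1 July 2063 (6 days later).
From 1 July 2063 to 17 September 2063: 30 + 31 + 17 = 78 days (rest of July, August, September).
78 ÷ 7 = 11 full weeks with remainder 1, so 11 more Sundays after the first → 12.

12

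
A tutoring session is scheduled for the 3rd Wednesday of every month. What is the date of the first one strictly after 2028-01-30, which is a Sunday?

2028-02-16

January 2028 starts on a Saturday; its first Wednesday is the 5th, so the 3rd Wednesday is the 19th — 2028-01-19.
That is not after 2028-01-30, so look at February 2028.
February 2028 starts on a Tuesday; its first Wednesday is the 2nd, so the 3rd Wednesday is the 16th — 2028-02-16.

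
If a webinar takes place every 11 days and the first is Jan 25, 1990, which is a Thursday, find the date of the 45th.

May 24, 1991

The 45th occurrence is 44 intervals after the first: 44 × 11 = 484 days after Jan 25, 1990.
Jan has 31 days — 6 days to the end of Jan leaves 478.
From end of Jan to end of 1990 is 334 days (144 left).
Jan has 31 days (113 left).
Feb has 28 days (85 left).
Mar has 31 days (54 left).
Apr has 30 days (24 left).
24 days into May → May 24, 1991.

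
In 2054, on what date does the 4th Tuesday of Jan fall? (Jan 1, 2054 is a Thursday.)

Jan 27, 2054

Jan 2054 begins on a Thursday, so the first Tuesday is Jan 6 (5 days later).
The 4th Tuesday is 3 weeks later: 6 + 21 = 27.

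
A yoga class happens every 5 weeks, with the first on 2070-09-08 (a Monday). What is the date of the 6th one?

2071-03-02

The 6th occurrence is 5 intervals after the first: 5 × 35 = 175 days after 2070-09-08.
September has 30 days — 22 days to the end of September leaves 153.
October has 31 days (122 left).
November has 30 days (92 left).
December has 31 days (61 left).
January has 31 days (30 left).
February has 28 days (2 left).
2 days into March → 2071-03-02.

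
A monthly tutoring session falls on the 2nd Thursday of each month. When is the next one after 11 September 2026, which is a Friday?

September 2026 starts on a Tuesday; its first Thursday is the 3rd, so the 2nd Thursday is the 10th — 10 September 2026.
That is not after 11 September 2026, so look at October 2026.
October 2026 starts on a Thursday; its first Thursday is the 1st, so the 2nd Thursday is the 8th — 8 October 2026.

8 October 2026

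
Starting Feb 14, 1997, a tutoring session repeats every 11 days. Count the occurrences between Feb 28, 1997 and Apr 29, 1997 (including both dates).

Occurrences land 11·i days after Feb 14, 1997 for i = 0, 1, 2, …
Feb 28, 1997 is 14 days after the start; 14 ÷ 11 = 1 remainder 3; since the remainder is 3, round up to i = 2. First occurrence in the window: #3 on Mar 8, 1997 (2×11 = 22 days in).
Apr 29, 1997 is 74 days after the start; 74 ÷ 11 = 6 remainder 8. Last occurrence in the window: #7 on Apr 21, 1997.
Occurrences #3 through #7: 5 in total.

5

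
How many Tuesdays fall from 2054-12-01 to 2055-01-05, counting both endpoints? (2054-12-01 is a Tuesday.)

6

2054-12-01 is a Tuesday; the first Tuesday on or after it is 2054-12-01.
From 2054-12-01 to 2055-01-05: 30 + 5 = 35 days (rest of December, January).
35 ÷ 7 = 5 full weeks with remainder 0, so 5 more Tuesdays after the first → 6.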